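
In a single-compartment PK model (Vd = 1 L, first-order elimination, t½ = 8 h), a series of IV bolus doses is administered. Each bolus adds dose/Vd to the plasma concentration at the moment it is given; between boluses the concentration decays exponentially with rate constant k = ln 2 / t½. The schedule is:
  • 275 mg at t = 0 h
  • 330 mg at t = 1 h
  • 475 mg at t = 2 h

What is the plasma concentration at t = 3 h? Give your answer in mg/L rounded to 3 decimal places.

k = ln 2 / 8 = 0.08664 per h
Dose 1 (275 mg at t=0 h): 275·exp(−0.08664·3) = 212.054 mg/L
Dose 2 (330 mg at t=1 h): 330·exp(−0.08664·2) = 277.496 mg/L
Dose 3 (475 mg at t=2 h): 475·exp(−0.08664·1) = 435.577 mg/L
C(3) = 212.054 + 277.496 + 435.577 = 925.127 mg/L

925.127 mg/L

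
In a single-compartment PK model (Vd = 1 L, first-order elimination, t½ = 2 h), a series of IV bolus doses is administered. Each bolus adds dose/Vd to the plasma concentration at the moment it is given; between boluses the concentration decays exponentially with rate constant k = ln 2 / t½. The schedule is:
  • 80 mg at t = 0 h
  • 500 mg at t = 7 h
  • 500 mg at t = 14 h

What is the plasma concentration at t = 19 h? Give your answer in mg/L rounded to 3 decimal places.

k = ln 2 / 2 = 0.34657 per h
Dose 1 (80 mg at t=0 h): 80·exp(−0.34657·19) = 0.110 mg/L
Dose 2 (500 mg at t=7 h): 500·exp(−0.34657·12) = 7.813 mg/L
Dose 3 (500 mg at t=14 h): 500·exp(−0.34657·5) = 88.388 mg/L
C(19) = 0.110 + 7.813 + 88.388 = 96.311 mg/L

96.311 mg/L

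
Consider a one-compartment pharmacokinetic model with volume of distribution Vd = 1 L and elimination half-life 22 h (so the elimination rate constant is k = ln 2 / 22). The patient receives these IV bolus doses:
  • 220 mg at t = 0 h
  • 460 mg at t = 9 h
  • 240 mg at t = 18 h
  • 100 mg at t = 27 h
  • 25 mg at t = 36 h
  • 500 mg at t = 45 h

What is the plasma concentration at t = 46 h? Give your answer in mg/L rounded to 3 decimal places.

852.041 mg/L

k = ln 2 / 22 = 0.03151 per h
Dose 1 (220 mg at t=0 h): 220·exp(−0.03151·46) = 51.641 mg/L
Dose 2 (460 mg at t=9 h): 460·exp(−0.03151·37) = 143.377 mg/L
Dose 3 (240 mg at t=18 h): 240·exp(−0.03151·28) = 99.330 mg/L
Dose 4 (100 mg at t=27 h): 100·exp(−0.03151·19) = 54.957 mg/L
Dose 5 (25 mg at t=36 h): 25·exp(−0.03151·10) = 18.244 mg/L
Dose 6 (500 mg at t=45 h): 500·exp(−0.03151·1) = 484.492 mg/L
C(46) = 51.641 + 143.377 + 99.330 + 54.957 + 18.244 + 484.492 = 852.041 mg/L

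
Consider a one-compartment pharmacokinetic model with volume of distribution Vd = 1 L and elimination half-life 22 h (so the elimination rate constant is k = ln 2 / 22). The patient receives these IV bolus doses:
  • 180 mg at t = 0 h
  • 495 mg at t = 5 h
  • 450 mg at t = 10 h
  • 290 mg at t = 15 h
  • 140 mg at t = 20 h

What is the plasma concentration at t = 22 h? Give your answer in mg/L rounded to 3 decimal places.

k = ln 2 / 22 = 0.03151 per h
Dose 1 (180 mg at t=0 h): 180·exp(−0.03151·22) = 90.000 mg/L
Dose 2 (495 mg at t=5 h): 495·exp(−0.03151·17) = 289.728 mg/L
Dose 3 (450 mg at t=10 h): 450·exp(−0.03151·12) = 308.329 mg/L
Dose 4 (290 mg at t=15 h): 290·exp(−0.03151·7) = 232.603 mg/L
Dose 5 (140 mg at t=20 h): 140·exp(−0.03151·2) = 131.450 mg/L
C(22) = 90.000 + 289.728 + 308.329 + 232.603 + 131.450 = 1052.111 mg/L

1052.111 mg/L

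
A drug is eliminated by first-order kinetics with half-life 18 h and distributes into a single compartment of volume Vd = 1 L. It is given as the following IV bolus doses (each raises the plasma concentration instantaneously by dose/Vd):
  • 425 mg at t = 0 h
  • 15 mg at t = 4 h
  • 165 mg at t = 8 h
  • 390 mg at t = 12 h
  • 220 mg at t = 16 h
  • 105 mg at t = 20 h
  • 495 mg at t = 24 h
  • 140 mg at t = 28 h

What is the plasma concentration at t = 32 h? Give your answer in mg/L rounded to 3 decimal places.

k = ln 2 / 18 = 0.03851 per h
Dose 1 (425 mg at t=0 h): 425·exp(−0.03851·32) = 123.944 mg/L
Dose 2 (15 mg at t=4 h): 15·exp(−0.03851·28) = 5.103 mg/L
Dose 3 (165 mg at t=8 h): 165·exp(−0.03851·24) = 65.480 mg/L
Dose 4 (390 mg at t=12 h): 390·exp(−0.03851·20) = 180.546 mg/L
Dose 5 (220 mg at t=16 h): 220·exp(−0.03851·16) = 118.807 mg/L
Dose 6 (105 mg at t=20 h): 105·exp(−0.03851·12) = 66.146 mg/L
Dose 7 (495 mg at t=24 h): 495·exp(−0.03851·8) = 363.759 mg/L
Dose 8 (140 mg at t=28 h): 140·exp(−0.03851·4) = 120.014 mg/L
C(32) = 123.944 + 5.103 + 65.480 + 180.546 + 118.807 + 66.146 + 363.759 + 120.014 = 1043.798 mg/L

1043.798 mg/L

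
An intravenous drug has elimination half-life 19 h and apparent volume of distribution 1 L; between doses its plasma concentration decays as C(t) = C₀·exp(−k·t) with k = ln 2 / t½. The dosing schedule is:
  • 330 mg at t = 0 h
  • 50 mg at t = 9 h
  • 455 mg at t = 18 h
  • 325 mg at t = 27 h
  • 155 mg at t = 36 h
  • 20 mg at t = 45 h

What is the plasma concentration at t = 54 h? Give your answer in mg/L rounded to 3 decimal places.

394.213 mg/L

k = ln 2 / 19 = 0.03648 per h
Dose 1 (330 mg at t=0 h): 330·exp(−0.03648·54) = 46.021 mg/L
Dose 2 (50 mg at t=9 h): 50·exp(−0.03648·45) = 9.683 mg/L
Dose 3 (455 mg at t=18 h): 455·exp(−0.03648·36) = 122.360 mg/L
Dose 4 (325 mg at t=27 h): 325·exp(−0.03648·27) = 121.368 mg/L
Dose 5 (155 mg at t=36 h): 155·exp(−0.03648·18) = 80.380 mg/L
Dose 6 (20 mg at t=45 h): 20·exp(−0.03648·9) = 14.402 mg/L
C(54) = 46.021 + 9.683 + 122.360 + 121.368 + 80.380 + 14.402 = 394.213 mg/L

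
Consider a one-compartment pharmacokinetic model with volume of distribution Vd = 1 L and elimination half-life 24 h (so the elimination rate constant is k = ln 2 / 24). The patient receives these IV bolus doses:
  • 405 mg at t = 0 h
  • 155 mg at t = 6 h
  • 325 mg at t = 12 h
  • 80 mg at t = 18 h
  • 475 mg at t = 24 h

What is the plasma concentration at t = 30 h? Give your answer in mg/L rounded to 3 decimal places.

897.022 mg/L

k = ln 2 / 24 = 0.02888 per h
Dose 1 (405 mg at t=0 h): 405·exp(−0.02888·30) = 170.282 mg/L
Dose 2 (155 mg at t=6 h): 155·exp(−0.02888·24) = 77.500 mg/L
Dose 3 (325 mg at t=12 h): 325·exp(−0.02888·18) = 193.246 mg/L
Dose 4 (80 mg at t=18 h): 80·exp(−0.02888·12) = 56.569 mg/L
Dose 5 (475 mg at t=24 h): 475·exp(−0.02888·6) = 399.426 mg/L
C(30) = 170.282 + 77.500 + 193.246 + 56.569 + 399.426 = 897.022 mg/L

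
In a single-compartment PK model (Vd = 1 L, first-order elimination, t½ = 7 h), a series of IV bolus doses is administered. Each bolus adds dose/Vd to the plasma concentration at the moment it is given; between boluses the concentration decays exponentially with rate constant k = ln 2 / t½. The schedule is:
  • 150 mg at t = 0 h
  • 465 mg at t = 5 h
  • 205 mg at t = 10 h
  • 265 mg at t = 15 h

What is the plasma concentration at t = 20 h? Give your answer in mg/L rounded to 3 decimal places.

k = ln 2 / 7 = 0.09902 per h
Dose 1 (150 mg at t=0 h): 150·exp(−0.09902·20) = 20.702 mg/L
Dose 2 (465 mg at t=5 h): 465·exp(−0.09902·15) = 105.290 mg/L
Dose 3 (205 mg at t=10 h): 205·exp(−0.09902·10) = 76.157 mg/L
Dose 4 (265 mg at t=15 h): 265·exp(−0.09902·5) = 161.519 mg/L
C(20) = 20.702 + 105.290 + 76.157 + 161.519 = 363.669 mg/L

363.669 mg/L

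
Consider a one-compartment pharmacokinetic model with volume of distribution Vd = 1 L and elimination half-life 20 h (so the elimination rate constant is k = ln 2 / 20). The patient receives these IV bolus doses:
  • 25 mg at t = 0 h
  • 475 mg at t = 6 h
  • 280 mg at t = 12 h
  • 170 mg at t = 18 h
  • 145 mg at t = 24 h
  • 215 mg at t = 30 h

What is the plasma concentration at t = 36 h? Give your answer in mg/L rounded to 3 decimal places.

658.394 mg/L

k = ln 2 / 20 = 0.03466 per h
Dose 1 (25 mg at t=0 h): 25·exp(−0.03466·36) = 7.179 mg/L
Dose 2 (475 mg at t=6 h): 475·exp(−0.03466·30) = 167.938 mg/L
Dose 3 (280 mg at t=12 h): 280·exp(−0.03466·24) = 121.877 mg/L
Dose 4 (170 mg at t=18 h): 170·exp(−0.03466·18) = 91.101 mg/L
Dose 5 (145 mg at t=24 h): 145·exp(−0.03466·12) = 95.664 mg/L
Dose 6 (215 mg at t=30 h): 215·exp(−0.03466·6) = 174.634 mg/L
C(36) = 7.179 + 167.938 + 121.877 + 91.101 + 95.664 + 174.634 = 658.394 mg/L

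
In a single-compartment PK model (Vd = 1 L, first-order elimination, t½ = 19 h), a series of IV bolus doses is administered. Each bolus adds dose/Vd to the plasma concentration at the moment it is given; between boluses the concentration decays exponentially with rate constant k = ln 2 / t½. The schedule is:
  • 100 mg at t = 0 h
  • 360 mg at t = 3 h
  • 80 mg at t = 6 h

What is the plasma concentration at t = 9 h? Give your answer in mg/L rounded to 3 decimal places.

k = ln 2 / 19 = 0.03648 per h
Dose 1 (100 mg at t=0 h): 100·exp(−0.03648·9) = 72.012 mg/L
Dose 2 (360 mg at t=3 h): 360·exp(−0.03648·6) = 289.228 mg/L
Dose 3 (80 mg at t=6 h): 80·exp(−0.03648·3) = 71.707 mg/L
C(9) = 72.012 + 289.228 + 71.707 = 432.947 mg/L

432.947 mg/L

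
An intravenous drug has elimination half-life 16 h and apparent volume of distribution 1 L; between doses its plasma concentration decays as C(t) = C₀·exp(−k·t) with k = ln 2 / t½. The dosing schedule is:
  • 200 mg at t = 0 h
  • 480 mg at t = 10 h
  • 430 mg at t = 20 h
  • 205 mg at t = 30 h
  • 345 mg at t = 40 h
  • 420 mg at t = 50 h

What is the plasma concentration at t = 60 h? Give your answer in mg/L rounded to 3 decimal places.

619.179 mg/L

k = ln 2 / 16 = 0.04332 per h
Dose 1 (200 mg at t=0 h): 200·exp(−0.04332·60) = 14.865 mg/L
Dose 2 (480 mg at t=10 h): 480·exp(−0.04332·50) = 55.020 mg/L
Dose 3 (430 mg at t=20 h): 430·exp(−0.04332·40) = 76.014 mg/L
Dose 4 (205 mg at t=30 h): 205·exp(−0.04332·30) = 55.889 mg/L
Dose 5 (345 mg at t=40 h): 345·exp(−0.04332·20) = 145.055 mg/L
Dose 6 (420 mg at t=50 h): 420·exp(−0.04332·10) = 272.336 mg/L
C(60) = 14.865 + 55.020 + 76.014 + 55.889 + 145.055 + 272.336 = 619.179 mg/L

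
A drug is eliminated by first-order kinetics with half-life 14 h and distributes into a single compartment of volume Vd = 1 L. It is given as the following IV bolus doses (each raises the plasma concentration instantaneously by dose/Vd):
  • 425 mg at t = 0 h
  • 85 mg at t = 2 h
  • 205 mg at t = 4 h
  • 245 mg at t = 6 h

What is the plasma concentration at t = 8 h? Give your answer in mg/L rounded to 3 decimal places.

739.230 mg/L

k = ln 2 / 14 = 0.04951 per h
Dose 1 (425 mg at t=0 h): 425·exp(−0.04951·8) = 286.004 mg/L
Dose 2 (85 mg at t=2 h): 85·exp(−0.04951·6) = 63.155 mg/L
Dose 3 (205 mg at t=4 h): 205·exp(−0.04951·4) = 168.169 mg/L
Dose 4 (245 mg at t=6 h): 245·exp(−0.04951·2) = 221.902 mg/L
C(8) = 286.004 + 63.155 + 168.169 + 221.902 = 739.230 mg/L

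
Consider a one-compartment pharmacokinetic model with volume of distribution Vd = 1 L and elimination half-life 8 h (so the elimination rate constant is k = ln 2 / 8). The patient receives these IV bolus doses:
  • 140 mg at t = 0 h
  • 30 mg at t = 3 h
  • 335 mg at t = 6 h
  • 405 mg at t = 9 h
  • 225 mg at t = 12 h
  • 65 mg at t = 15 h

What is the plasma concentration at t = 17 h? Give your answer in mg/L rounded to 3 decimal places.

573.227 mg/L

k = ln 2 / 8 = 0.08664 per h
Dose 1 (140 mg at t=0 h): 140·exp(−0.08664·17) = 32.095 mg/L
Dose 2 (30 mg at t=3 h): 30·exp(−0.08664·14) = 8.919 mg/L
Dose 3 (335 mg at t=6 h): 335·exp(−0.08664·11) = 129.160 mg/L
Dose 4 (405 mg at t=9 h): 405·exp(−0.08664·8) = 202.500 mg/L
Dose 5 (225 mg at t=12 h): 225·exp(−0.08664·5) = 145.894 mg/L
Dose 6 (65 mg at t=15 h): 65·exp(−0.08664·2) = 54.658 mg/L
C(17) = 32.095 + 8.919 + 129.160 + 202.500 + 145.894 + 54.658 = 573.227 mg/L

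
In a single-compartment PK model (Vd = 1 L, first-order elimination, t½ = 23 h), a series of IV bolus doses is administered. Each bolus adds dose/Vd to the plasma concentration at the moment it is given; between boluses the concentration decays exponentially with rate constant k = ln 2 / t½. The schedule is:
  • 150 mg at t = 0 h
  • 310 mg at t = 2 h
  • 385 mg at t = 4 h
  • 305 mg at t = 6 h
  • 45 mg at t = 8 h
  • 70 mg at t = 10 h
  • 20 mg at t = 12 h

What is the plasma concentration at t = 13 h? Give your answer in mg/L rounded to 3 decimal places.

k = ln 2 / 23 = 0.03014 per h
Dose 1 (150 mg at t=0 h): 150·exp(−0.03014·13) = 101.378 mg/L
Dose 2 (310 mg at t=2 h): 310·exp(−0.03014·11) = 222.531 mg/L
Dose 3 (385 mg at t=4 h): 385·exp(−0.03014·9) = 293.539 mg/L
Dose 4 (305 mg at t=6 h): 305·exp(−0.03014·7) = 246.992 mg/L
Dose 5 (45 mg at t=8 h): 45·exp(−0.03014·5) = 38.705 mg/L
Dose 6 (70 mg at t=10 h): 70·exp(−0.03014·3) = 63.949 mg/L
Dose 7 (20 mg at t=12 h): 20·exp(−0.03014·1) = 19.406 mg/L
C(13) = 101.378 + 222.531 + 293.539 + 246.992 + 38.705 + 63.949 + 19.406 = 986.501 mg/L

986.501 mg/L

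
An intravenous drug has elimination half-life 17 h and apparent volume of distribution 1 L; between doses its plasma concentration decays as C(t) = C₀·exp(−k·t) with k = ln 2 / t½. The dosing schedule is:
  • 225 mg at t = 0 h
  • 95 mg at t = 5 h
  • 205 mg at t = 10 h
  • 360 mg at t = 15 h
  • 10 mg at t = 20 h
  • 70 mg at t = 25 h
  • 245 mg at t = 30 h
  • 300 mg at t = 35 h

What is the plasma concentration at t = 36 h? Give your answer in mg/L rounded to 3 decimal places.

k = ln 2 / 17 = 0.04077 per h
Dose 1 (225 mg at t=0 h): 225·exp(−0.04077·36) = 51.845 mg/L
Dose 2 (95 mg at t=5 h): 95·exp(−0.04077·31) = 26.840 mg/L
Dose 3 (205 mg at t=10 h): 205·exp(−0.04077·26) = 71.016 mg/L
Dose 4 (360 mg at t=15 h): 360·exp(−0.04077·21) = 152.912 mg/L
Dose 5 (10 mg at t=20 h): 10·exp(−0.04077·16) = 5.208 mg/L
Dose 6 (70 mg at t=25 h): 70·exp(−0.04077·11) = 44.701 mg/L
Dose 7 (245 mg at t=30 h): 245·exp(−0.04077·6) = 191.832 mg/L
Dose 8 (300 mg at t=35 h): 300·exp(−0.04077·1) = 288.014 mg/L
C(36) = 51.845 + 26.840 + 71.016 + 152.912 + 5.208 + 44.701 + 191.832 + 288.014 = 832.368 mg/L

832.368 mg/L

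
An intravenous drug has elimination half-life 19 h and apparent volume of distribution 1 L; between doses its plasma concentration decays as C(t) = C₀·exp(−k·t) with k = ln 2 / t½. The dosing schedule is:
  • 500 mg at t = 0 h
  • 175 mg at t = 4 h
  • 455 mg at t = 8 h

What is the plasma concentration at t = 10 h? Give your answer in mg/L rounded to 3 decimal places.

k = ln 2 / 19 = 0.03648 per h
Dose 1 (500 mg at t=0 h): 500·exp(−0.03648·10) = 347.163 mg/L
Dose 2 (175 mg at t=4 h): 175·exp(−0.03648·6) = 140.597 mg/L
Dose 3 (455 mg at t=8 h): 455·exp(−0.03648·2) = 422.984 mg/L
C(10) = 347.163 + 140.597 + 422.984 = 910.744 mg/L

910.744 mg/L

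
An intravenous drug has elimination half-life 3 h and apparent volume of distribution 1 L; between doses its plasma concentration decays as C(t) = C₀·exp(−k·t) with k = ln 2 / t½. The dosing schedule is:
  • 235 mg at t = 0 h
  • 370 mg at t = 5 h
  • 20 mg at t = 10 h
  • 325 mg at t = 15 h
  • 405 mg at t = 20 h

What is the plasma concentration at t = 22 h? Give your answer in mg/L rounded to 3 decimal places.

k = ln 2 / 3 = 0.23105 per h
Dose 1 (235 mg at t=0 h): 235·exp(−0.23105·22) = 1.457 mg/L
Dose 2 (370 mg at t=5 h): 370·exp(−0.23105·17) = 7.284 mg/L
Dose 3 (20 mg at t=10 h): 20·exp(−0.23105·12) = 1.250 mg/L
Dose 4 (325 mg at t=15 h): 325·exp(−0.23105·7) = 64.488 mg/L
Dose 5 (405 mg at t=20 h): 405·exp(−0.23105·2) = 255.134 mg/L
C(22) = 1.457 + 7.284 + 1.250 + 64.488 + 255.134 = 329.613 mg/L

329.613 mg/L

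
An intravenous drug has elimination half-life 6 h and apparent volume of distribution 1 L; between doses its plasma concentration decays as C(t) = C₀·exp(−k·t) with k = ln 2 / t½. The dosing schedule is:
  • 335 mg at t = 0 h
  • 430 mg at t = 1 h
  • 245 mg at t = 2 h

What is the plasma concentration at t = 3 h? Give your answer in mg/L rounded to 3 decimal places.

796.442 mg/L

k = ln 2 / 6 = 0.11552 per h
Dose 1 (335 mg at t=0 h): 335·exp(−0.11552·3) = 236.881 mg/L
Dose 2 (430 mg at t=1 h): 430·exp(−0.11552·2) = 341.291 mg/L
Dose 3 (245 mg at t=2 h): 245·exp(−0.11552·1) = 218.270 mg/L
C(3) = 236.881 + 341.291 + 218.270 = 796.442 mg/L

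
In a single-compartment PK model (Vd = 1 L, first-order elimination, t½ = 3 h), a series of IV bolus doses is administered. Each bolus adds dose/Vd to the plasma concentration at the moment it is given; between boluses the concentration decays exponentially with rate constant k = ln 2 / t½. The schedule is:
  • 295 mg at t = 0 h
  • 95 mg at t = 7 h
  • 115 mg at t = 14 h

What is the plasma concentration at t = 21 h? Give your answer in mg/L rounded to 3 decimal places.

k = ln 2 / 3 = 0.23105 per h
Dose 1 (295 mg at t=0 h): 295·exp(−0.23105·21) = 2.305 mg/L
Dose 2 (95 mg at t=7 h): 95·exp(−0.23105·14) = 3.740 mg/L
Dose 3 (115 mg at t=14 h): 115·exp(−0.23105·7) = 22.819 mg/L
C(21) = 2.305 + 3.740 + 22.819 = 28.864 mg/L

28.864 mg/L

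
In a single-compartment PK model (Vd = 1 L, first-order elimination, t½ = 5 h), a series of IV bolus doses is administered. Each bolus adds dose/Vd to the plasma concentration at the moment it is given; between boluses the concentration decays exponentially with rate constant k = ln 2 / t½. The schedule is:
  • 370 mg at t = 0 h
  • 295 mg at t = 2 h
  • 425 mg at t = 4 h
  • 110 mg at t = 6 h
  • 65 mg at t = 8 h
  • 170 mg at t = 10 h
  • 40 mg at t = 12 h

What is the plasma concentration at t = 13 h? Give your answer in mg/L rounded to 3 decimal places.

k = ln 2 / 5 = 0.13863 per h
Dose 1 (370 mg at t=0 h): 370·exp(−0.13863·13) = 61.027 mg/L
Dose 2 (295 mg at t=2 h): 295·exp(−0.13863·11) = 64.203 mg/L
Dose 3 (425 mg at t=4 h): 425·exp(−0.13863·9) = 122.049 mg/L
Dose 4 (110 mg at t=6 h): 110·exp(−0.13863·7) = 41.682 mg/L
Dose 5 (65 mg at t=8 h): 65·exp(−0.13863·5) = 32.500 mg/L
Dose 6 (170 mg at t=10 h): 170·exp(−0.13863·3) = 112.158 mg/L
Dose 7 (40 mg at t=12 h): 40·exp(−0.13863·1) = 34.822 mg/L
C(13) = 61.027 + 64.203 + 122.049 + 41.682 + 32.500 + 112.158 + 34.822 = 468.442 mg/L

468.442 mg/L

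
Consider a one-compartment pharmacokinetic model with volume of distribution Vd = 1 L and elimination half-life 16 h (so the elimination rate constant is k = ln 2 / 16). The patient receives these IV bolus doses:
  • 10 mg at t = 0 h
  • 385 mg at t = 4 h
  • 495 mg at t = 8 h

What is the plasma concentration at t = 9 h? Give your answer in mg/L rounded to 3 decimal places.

790.804 mg/L

k = ln 2 / 16 = 0.04332 per h
Dose 1 (10 mg at t=0 h): 10·exp(−0.04332·9) = 6.771 mg/L
Dose 2 (385 mg at t=4 h): 385·exp(−0.04332·5) = 310.019 mg/L
Dose 3 (495 mg at t=8 h): 495·exp(−0.04332·1) = 474.014 mg/L
C(9) = 6.771 + 310.019 + 474.014 = 790.804 mg/L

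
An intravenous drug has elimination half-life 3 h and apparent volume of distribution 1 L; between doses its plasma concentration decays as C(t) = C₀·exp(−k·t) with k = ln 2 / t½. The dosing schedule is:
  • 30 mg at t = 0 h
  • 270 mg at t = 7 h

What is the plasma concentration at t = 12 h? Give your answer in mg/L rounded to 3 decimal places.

86.920 mg/L

k = ln 2 / 3 = 0.23105 per h
Dose 1 (30 mg at t=0 h): 30·exp(−0.23105·12) = 1.875 mg/L
Dose 2 (270 mg at t=7 h): 270·exp(−0.23105·5) = 85.045 mg/L
C(12) = 1.875 + 85.045 = 86.920 mg/L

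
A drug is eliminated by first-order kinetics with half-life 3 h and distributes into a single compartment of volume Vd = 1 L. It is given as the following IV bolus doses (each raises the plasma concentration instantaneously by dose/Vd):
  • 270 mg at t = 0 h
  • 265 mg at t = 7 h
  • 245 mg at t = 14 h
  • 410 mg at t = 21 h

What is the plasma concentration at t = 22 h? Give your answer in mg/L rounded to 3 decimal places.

k = ln 2 / 3 = 0.23105 per h
Dose 1 (270 mg at t=0 h): 270·exp(−0.23105·22) = 1.674 mg/L
Dose 2 (265 mg at t=7 h): 265·exp(−0.23105·15) = 8.281 mg/L
Dose 3 (245 mg at t=14 h): 245·exp(−0.23105·8) = 38.585 mg/L
Dose 4 (410 mg at t=21 h): 410·exp(−0.23105·1) = 325.417 mg/L
C(22) = 1.674 + 8.281 + 38.585 + 325.417 = 373.958 mg/L

373.958 mg/L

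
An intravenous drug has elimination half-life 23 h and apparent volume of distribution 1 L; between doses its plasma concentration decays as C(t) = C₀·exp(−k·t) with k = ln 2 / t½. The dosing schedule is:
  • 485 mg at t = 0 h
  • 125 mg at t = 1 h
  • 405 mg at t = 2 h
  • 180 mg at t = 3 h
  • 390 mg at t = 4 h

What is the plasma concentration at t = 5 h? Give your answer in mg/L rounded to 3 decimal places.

k = ln 2 / 23 = 0.03014 per h
Dose 1 (485 mg at t=0 h): 485·exp(−0.03014·5) = 417.158 mg/L
Dose 2 (125 mg at t=1 h): 125·exp(−0.03014·4) = 110.804 mg/L
Dose 3 (405 mg at t=2 h): 405·exp(−0.03014·3) = 369.990 mg/L
Dose 4 (180 mg at t=3 h): 180·exp(−0.03014·2) = 169.471 mg/L
Dose 5 (390 mg at t=4 h): 390·exp(−0.03014·1) = 378.422 mg/L
C(5) = 417.158 + 110.804 + 369.990 + 169.471 + 378.422 = 1445.846 mg/L

1445.846 mg/L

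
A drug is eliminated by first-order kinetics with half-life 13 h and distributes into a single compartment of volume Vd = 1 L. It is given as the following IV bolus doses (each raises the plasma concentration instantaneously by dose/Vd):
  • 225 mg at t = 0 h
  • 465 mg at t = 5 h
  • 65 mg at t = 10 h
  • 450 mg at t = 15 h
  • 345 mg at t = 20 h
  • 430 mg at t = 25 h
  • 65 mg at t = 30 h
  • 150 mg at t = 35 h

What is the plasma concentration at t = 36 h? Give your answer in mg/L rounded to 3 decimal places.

k = ln 2 / 13 = 0.05332 per h
Dose 1 (225 mg at t=0 h): 225·exp(−0.05332·36) = 33.004 mg/L
Dose 2 (465 mg at t=5 h): 465·exp(−0.05332·31) = 89.046 mg/L
Dose 3 (65 mg at t=10 h): 65·exp(−0.05332·26) = 16.250 mg/L
Dose 4 (450 mg at t=15 h): 450·exp(−0.05332·21) = 146.870 mg/L
Dose 5 (345 mg at t=20 h): 345·exp(−0.05332·16) = 147.001 mg/L
Dose 6 (430 mg at t=25 h): 430·exp(−0.05332·11) = 239.194 mg/L
Dose 7 (65 mg at t=30 h): 65·exp(−0.05332·6) = 47.204 mg/L
Dose 8 (150 mg at t=35 h): 150·exp(−0.05332·1) = 142.212 mg/L
C(36) = 33.004 + 89.046 + 16.250 + 146.870 + 147.001 + 239.194 + 47.204 + 142.212 = 860.780 mg/L

860.780 mg/L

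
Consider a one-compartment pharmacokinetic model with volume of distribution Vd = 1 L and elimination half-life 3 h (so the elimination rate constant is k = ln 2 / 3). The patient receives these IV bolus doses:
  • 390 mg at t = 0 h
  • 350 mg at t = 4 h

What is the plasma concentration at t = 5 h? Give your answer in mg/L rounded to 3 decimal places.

k = ln 2 / 3 = 0.23105 per h
Dose 1 (390 mg at t=0 h): 390·exp(−0.23105·5) = 122.842 mg/L
Dose 2 (350 mg at t=4 h): 350·exp(−0.23105·1) = 277.795 mg/L
C(5) = 122.842 + 277.795 = 400.637 mg/L

400.637 mg/L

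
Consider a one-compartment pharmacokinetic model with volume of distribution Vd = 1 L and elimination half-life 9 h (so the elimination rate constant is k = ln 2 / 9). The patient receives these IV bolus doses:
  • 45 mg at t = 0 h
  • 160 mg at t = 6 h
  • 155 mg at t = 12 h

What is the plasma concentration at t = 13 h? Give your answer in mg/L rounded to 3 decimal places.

253.367 mg/L

k = ln 2 / 9 = 0.07702 per h
Dose 1 (45 mg at t=0 h): 45·exp(−0.07702·13) = 16.535 mg/L
Dose 2 (160 mg at t=6 h): 160·exp(−0.07702·7) = 93.322 mg/L
Dose 3 (155 mg at t=12 h): 155·exp(−0.07702·1) = 143.511 mg/L
C(13) = 16.535 + 93.322 + 143.511 = 253.367 mg/L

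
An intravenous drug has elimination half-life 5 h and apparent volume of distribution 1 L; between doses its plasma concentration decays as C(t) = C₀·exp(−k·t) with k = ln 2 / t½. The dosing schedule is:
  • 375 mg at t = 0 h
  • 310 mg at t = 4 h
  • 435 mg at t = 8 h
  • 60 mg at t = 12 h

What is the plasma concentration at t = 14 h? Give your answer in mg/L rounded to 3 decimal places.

366.161 mg/L

k = ln 2 / 5 = 0.13863 per h
Dose 1 (375 mg at t=0 h): 375·exp(−0.13863·14) = 53.845 mg/L
Dose 2 (310 mg at t=4 h): 310·exp(−0.13863·10) = 77.500 mg/L
Dose 3 (435 mg at t=8 h): 435·exp(−0.13863·6) = 189.345 mg/L
Dose 4 (60 mg at t=12 h): 60·exp(−0.13863·2) = 45.471 mg/L
C(14) = 53.845 + 77.500 + 189.345 + 45.471 = 366.161 mg/L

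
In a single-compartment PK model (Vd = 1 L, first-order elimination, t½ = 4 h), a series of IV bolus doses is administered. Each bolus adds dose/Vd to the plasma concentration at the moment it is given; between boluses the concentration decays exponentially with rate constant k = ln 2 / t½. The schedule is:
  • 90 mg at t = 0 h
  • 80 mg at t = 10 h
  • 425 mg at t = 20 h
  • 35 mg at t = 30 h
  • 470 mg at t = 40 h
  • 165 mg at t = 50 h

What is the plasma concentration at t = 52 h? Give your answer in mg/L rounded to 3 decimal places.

177.922 mg/L

k = ln 2 / 4 = 0.17329 per h
Dose 1 (90 mg at t=0 h): 90·exp(−0.17329·52) = 0.011 mg/L
Dose 2 (80 mg at t=10 h): 80·exp(−0.17329·42) = 0.055 mg/L
Dose 3 (425 mg at t=20 h): 425·exp(−0.17329·32) = 1.660 mg/L
Dose 4 (35 mg at t=30 h): 35·exp(−0.17329·22) = 0.773 mg/L
Dose 5 (470 mg at t=40 h): 470·exp(−0.17329·12) = 58.750 mg/L
Dose 6 (165 mg at t=50 h): 165·exp(−0.17329·2) = 116.673 mg/L
C(52) = 0.011 + 0.055 + 1.660 + 0.773 + 58.750 + 116.673 = 177.922 mg/L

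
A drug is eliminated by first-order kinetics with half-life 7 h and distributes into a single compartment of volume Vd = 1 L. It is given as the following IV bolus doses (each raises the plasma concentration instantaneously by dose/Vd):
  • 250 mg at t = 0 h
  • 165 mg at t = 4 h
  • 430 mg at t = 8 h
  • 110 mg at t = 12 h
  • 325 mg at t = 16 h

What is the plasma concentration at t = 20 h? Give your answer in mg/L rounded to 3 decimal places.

467.909 mg/L

k = ln 2 / 7 = 0.09902 per h
Dose 1 (250 mg at t=0 h): 250·exp(−0.09902·20) = 34.503 mg/L
Dose 2 (165 mg at t=4 h): 165·exp(−0.09902·16) = 33.839 mg/L
Dose 3 (430 mg at t=8 h): 430·exp(−0.09902·12) = 131.044 mg/L
Dose 4 (110 mg at t=12 h): 110·exp(−0.09902·8) = 49.815 mg/L
Dose 5 (325 mg at t=16 h): 325·exp(−0.09902·4) = 218.709 mg/L
C(20) = 34.503 + 33.839 + 131.044 + 49.815 + 218.709 = 467.909 mg/L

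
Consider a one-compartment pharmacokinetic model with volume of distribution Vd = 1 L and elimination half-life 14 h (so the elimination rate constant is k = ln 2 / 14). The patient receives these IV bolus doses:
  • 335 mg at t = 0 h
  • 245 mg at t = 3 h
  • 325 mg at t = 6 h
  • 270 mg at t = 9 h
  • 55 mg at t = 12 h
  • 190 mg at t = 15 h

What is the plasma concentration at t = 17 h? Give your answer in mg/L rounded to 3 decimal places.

k = ln 2 / 14 = 0.04951 per h
Dose 1 (335 mg at t=0 h): 335·exp(−0.04951·17) = 144.380 mg/L
Dose 2 (245 mg at t=3 h): 245·exp(−0.04951·14) = 122.500 mg/L
Dose 3 (325 mg at t=6 h): 325·exp(−0.04951·11) = 188.521 mg/L
Dose 4 (270 mg at t=9 h): 270·exp(−0.04951·8) = 181.697 mg/L
Dose 5 (55 mg at t=12 h): 55·exp(−0.04951·5) = 42.939 mg/L
Dose 6 (190 mg at t=15 h): 190·exp(−0.04951·2) = 172.087 mg/L
C(17) = 144.380 + 122.500 + 188.521 + 181.697 + 42.939 + 172.087 = 852.125 mg/L

852.125 mg/L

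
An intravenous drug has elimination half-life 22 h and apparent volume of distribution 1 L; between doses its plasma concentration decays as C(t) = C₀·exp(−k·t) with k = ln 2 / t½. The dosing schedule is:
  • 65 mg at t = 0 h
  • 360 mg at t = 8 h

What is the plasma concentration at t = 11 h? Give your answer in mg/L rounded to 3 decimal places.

k = ln 2 / 22 = 0.03151 per h
Dose 1 (65 mg at t=0 h): 65·exp(−0.03151·11) = 45.962 mg/L
Dose 2 (360 mg at t=8 h): 360·exp(−0.03151·3) = 327.531 mg/L
C(11) = 45.962 + 327.531 = 373.493 mg/L

373.493 mg/L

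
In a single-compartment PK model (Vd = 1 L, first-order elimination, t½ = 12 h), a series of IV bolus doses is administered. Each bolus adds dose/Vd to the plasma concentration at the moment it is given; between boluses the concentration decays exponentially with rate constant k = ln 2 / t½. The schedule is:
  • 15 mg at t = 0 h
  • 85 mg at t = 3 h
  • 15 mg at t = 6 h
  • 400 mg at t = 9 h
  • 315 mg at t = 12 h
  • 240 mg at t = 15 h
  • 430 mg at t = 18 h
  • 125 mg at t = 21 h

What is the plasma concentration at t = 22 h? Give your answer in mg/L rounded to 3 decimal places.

1023.546 mg/L

k = ln 2 / 12 = 0.05776 per h
Dose 1 (15 mg at t=0 h): 15·exp(−0.05776·22) = 4.209 mg/L
Dose 2 (85 mg at t=3 h): 85·exp(−0.05776·19) = 28.365 mg/L
Dose 3 (15 mg at t=6 h): 15·exp(−0.05776·16) = 5.953 mg/L
Dose 4 (400 mg at t=9 h): 400·exp(−0.05776·13) = 188.775 mg/L
Dose 5 (315 mg at t=12 h): 315·exp(−0.05776·10) = 176.788 mg/L
Dose 6 (240 mg at t=15 h): 240·exp(−0.05776·7) = 160.181 mg/L
Dose 7 (430 mg at t=18 h): 430·exp(−0.05776·4) = 341.291 mg/L
Dose 8 (125 mg at t=21 h): 125·exp(−0.05776·1) = 117.984 mg/L
C(22) = 4.209 + 28.365 + 5.953 + 188.775 + 176.788 + 160.181 + 341.291 + 117.984 = 1023.546 mg/L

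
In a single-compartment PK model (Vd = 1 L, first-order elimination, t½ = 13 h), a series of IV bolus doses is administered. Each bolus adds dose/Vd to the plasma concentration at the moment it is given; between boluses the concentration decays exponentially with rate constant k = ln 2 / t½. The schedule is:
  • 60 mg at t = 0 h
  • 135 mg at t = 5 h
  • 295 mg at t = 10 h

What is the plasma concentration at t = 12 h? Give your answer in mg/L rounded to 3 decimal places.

389.752 mg/L

k = ln 2 / 13 = 0.05332 per h
Dose 1 (60 mg at t=0 h): 60·exp(−0.05332·12) = 31.643 mg/L
Dose 2 (135 mg at t=5 h): 135·exp(−0.05332·7) = 92.948 mg/L
Dose 3 (295 mg at t=10 h): 295·exp(−0.05332·2) = 265.161 mg/L
C(12) = 31.643 + 92.948 + 265.161 = 389.752 mg/L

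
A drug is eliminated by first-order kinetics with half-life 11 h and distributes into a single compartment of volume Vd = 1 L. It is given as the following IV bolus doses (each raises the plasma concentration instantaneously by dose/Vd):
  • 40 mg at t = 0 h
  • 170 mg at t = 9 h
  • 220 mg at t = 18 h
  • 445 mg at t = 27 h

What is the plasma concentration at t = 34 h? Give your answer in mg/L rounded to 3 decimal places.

406.429 mg/L

k = ln 2 / 11 = 0.06301 per h
Dose 1 (40 mg at t=0 h): 40·exp(−0.06301·34) = 4.695 mg/L
Dose 2 (170 mg at t=9 h): 170·exp(−0.06301·25) = 35.180 mg/L
Dose 3 (220 mg at t=18 h): 220·exp(−0.06301·16) = 80.271 mg/L
Dose 4 (445 mg at t=27 h): 445·exp(−0.06301·7) = 286.283 mg/L
C(34) = 4.695 + 35.180 + 80.271 + 286.283 = 406.429 mg/L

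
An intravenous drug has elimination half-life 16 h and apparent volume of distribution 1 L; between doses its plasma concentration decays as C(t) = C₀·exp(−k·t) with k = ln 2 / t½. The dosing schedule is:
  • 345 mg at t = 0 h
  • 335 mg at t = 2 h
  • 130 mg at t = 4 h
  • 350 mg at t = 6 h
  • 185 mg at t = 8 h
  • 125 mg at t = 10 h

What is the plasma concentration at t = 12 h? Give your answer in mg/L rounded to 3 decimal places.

k = ln 2 / 16 = 0.04332 per h
Dose 1 (345 mg at t=0 h): 345·exp(−0.04332·12) = 205.138 mg/L
Dose 2 (335 mg at t=2 h): 335·exp(−0.04332·10) = 217.221 mg/L
Dose 3 (130 mg at t=4 h): 130·exp(−0.04332·8) = 91.924 mg/L
Dose 4 (350 mg at t=6 h): 350·exp(−0.04332·6) = 269.887 mg/L
Dose 5 (185 mg at t=8 h): 185·exp(−0.04332·4) = 155.566 mg/L
Dose 6 (125 mg at t=10 h): 125·exp(−0.04332·2) = 114.626 mg/L
C(12) = 205.138 + 217.221 + 91.924 + 269.887 + 155.566 + 114.626 = 1054.361 mg/L

1054.361 mg/L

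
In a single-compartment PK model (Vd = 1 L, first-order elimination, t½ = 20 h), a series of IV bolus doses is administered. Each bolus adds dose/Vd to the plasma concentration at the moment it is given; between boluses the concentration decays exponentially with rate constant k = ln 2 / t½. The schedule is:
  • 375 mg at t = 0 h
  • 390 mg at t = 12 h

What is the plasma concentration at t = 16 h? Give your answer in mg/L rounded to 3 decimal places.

554.896 mg/L

k = ln 2 / 20 = 0.03466 per h
Dose 1 (375 mg at t=0 h): 375·exp(−0.03466·16) = 215.381 mg/L
Dose 2 (390 mg at t=12 h): 390·exp(−0.03466·4) = 339.515 mg/L
C(16) = 215.381 + 339.515 = 554.896 mg/L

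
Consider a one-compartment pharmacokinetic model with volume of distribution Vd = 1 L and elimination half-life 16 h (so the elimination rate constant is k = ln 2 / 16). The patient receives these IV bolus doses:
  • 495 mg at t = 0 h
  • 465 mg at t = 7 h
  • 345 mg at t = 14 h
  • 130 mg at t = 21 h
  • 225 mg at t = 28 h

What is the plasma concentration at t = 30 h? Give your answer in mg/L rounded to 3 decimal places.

k = ln 2 / 16 = 0.04332 per h
Dose 1 (495 mg at t=0 h): 495·exp(−0.04332·30) = 134.950 mg/L
Dose 2 (465 mg at t=7 h): 465·exp(−0.04332·23) = 171.681 mg/L
Dose 3 (345 mg at t=14 h): 345·exp(−0.04332·16) = 172.500 mg/L
Dose 4 (130 mg at t=21 h): 130·exp(−0.04332·9) = 88.027 mg/L
Dose 5 (225 mg at t=28 h): 225·exp(−0.04332·2) = 206.326 mg/L
C(30) = 134.950 + 171.681 + 172.500 + 88.027 + 206.326 = 773.484 mg/L

773.484 mg/L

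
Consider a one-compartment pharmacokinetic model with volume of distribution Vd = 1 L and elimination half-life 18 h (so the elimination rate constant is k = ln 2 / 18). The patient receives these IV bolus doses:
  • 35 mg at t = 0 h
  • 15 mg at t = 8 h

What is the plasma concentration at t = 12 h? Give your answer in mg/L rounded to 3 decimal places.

k = ln 2 / 18 = 0.03851 per h
Dose 1 (35 mg at t=0 h): 35·exp(−0.03851·12) = 22.049 mg/L
Dose 2 (15 mg at t=8 h): 15·exp(−0.03851·4) = 12.859 mg/L
C(12) = 22.049 + 12.859 = 34.907 mg/L

34.907 mg/L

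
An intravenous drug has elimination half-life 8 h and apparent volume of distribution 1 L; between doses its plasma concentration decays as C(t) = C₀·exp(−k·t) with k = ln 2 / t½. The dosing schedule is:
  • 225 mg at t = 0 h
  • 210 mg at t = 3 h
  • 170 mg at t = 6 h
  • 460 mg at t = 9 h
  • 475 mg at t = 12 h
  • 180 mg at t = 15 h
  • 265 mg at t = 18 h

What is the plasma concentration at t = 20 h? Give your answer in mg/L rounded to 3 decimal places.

892.866 mg/L

k = ln 2 / 8 = 0.08664 per h
Dose 1 (225 mg at t=0 h): 225·exp(−0.08664·20) = 39.775 mg/L
Dose 2 (210 mg at t=3 h): 210·exp(−0.08664·17) = 48.143 mg/L
Dose 3 (170 mg at t=6 h): 170·exp(−0.08664·14) = 50.541 mg/L
Dose 4 (460 mg at t=9 h): 460·exp(−0.08664·11) = 177.354 mg/L
Dose 5 (475 mg at t=12 h): 475·exp(−0.08664·8) = 237.500 mg/L
Dose 6 (180 mg at t=15 h): 180·exp(−0.08664·5) = 116.716 mg/L
Dose 7 (265 mg at t=18 h): 265·exp(−0.08664·2) = 222.838 mg/L
C(20) = 39.775 + 48.143 + 50.541 + 177.354 + 237.500 + 116.716 + 222.838 = 892.866 mg/L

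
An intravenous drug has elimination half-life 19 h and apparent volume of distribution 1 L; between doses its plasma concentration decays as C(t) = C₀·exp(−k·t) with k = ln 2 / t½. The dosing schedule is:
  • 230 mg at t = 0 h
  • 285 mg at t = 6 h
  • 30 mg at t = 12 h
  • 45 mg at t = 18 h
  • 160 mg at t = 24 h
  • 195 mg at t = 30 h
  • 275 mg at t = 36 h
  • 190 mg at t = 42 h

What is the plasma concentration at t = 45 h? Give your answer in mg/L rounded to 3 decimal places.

k = ln 2 / 19 = 0.03648 per h
Dose 1 (230 mg at t=0 h): 230·exp(−0.03648·45) = 44.541 mg/L
Dose 2 (285 mg at t=6 h): 285·exp(−0.03648·39) = 68.698 mg/L
Dose 3 (30 mg at t=12 h): 30·exp(−0.03648·33) = 9.001 mg/L
Dose 4 (45 mg at t=18 h): 45·exp(−0.03648·27) = 16.805 mg/L
Dose 5 (160 mg at t=24 h): 160·exp(−0.03648·21) = 74.371 mg/L
Dose 6 (195 mg at t=30 h): 195·exp(−0.03648·15) = 112.818 mg/L
Dose 7 (275 mg at t=36 h): 275·exp(−0.03648·9) = 198.034 mg/L
Dose 8 (190 mg at t=42 h): 190·exp(−0.03648·3) = 170.303 mg/L
C(45) = 44.541 + 68.698 + 9.001 + 16.805 + 74.371 + 112.818 + 198.034 + 170.303 = 694.570 mg/L

694.570 mg/L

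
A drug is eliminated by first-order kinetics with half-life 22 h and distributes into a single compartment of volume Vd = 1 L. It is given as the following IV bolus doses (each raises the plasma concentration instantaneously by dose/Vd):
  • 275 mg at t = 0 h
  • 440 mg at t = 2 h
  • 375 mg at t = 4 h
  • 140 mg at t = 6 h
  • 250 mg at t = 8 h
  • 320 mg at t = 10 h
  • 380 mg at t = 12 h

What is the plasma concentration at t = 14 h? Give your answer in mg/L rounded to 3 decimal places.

1706.696 mg/L

k = ln 2 / 22 = 0.03151 per h
Dose 1 (275 mg at t=0 h): 275·exp(−0.03151·14) = 176.916 mg/L
Dose 2 (440 mg at t=2 h): 440·exp(−0.03151·12) = 301.477 mg/L
Dose 3 (375 mg at t=4 h): 375·exp(−0.03151·10) = 273.653 mg/L
Dose 4 (140 mg at t=6 h): 140·exp(−0.03151·8) = 108.808 mg/L
Dose 5 (250 mg at t=8 h): 250·exp(−0.03151·6) = 206.938 mg/L
Dose 6 (320 mg at t=10 h): 320·exp(−0.03151·4) = 282.109 mg/L
Dose 7 (380 mg at t=12 h): 380·exp(−0.03151·2) = 356.794 mg/L
C(14) = 176.916 + 301.477 + 273.653 + 108.808 + 206.938 + 282.109 + 356.794 = 1706.696 mg/L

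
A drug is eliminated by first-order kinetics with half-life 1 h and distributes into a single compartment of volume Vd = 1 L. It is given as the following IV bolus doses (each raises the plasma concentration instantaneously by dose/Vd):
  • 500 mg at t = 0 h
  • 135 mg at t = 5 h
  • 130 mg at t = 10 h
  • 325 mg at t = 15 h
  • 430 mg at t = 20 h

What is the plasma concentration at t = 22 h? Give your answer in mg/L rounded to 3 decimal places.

110.072 mg/L

k = ln 2 / 1 = 0.69315 per h
Dose 1 (500 mg at t=0 h): 500·exp(−0.69315·22) = 0.000 mg/L
Dose 2 (135 mg at t=5 h): 135·exp(−0.69315·17) = 0.001 mg/L
Dose 3 (130 mg at t=10 h): 130·exp(−0.69315·12) = 0.032 mg/L
Dose 4 (325 mg at t=15 h): 325·exp(−0.69315·7) = 2.539 mg/L
Dose 5 (430 mg at t=20 h): 430·exp(−0.69315·2) = 107.500 mg/L
C(22) = 0.000 + 0.001 + 0.032 + 2.539 + 107.500 = 110.072 mg/L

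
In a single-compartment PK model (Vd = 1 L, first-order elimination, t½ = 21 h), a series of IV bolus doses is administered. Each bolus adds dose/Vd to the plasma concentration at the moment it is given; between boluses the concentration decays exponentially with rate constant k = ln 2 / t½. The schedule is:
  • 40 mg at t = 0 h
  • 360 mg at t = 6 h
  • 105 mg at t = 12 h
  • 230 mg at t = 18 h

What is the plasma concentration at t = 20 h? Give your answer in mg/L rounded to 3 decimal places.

k = ln 2 / 21 = 0.03301 per h
Dose 1 (40 mg at t=0 h): 40·exp(−0.03301·20) = 20.671 mg/L
Dose 2 (360 mg at t=6 h): 360·exp(−0.03301·14) = 226.786 mg/L
Dose 3 (105 mg at t=12 h): 105·exp(−0.03301·8) = 80.633 mg/L
Dose 4 (230 mg at t=18 h): 230·exp(−0.03301·2) = 215.307 mg/L
C(20) = 20.671 + 226.786 + 80.633 + 215.307 = 543.397 mg/L

543.397 mg/L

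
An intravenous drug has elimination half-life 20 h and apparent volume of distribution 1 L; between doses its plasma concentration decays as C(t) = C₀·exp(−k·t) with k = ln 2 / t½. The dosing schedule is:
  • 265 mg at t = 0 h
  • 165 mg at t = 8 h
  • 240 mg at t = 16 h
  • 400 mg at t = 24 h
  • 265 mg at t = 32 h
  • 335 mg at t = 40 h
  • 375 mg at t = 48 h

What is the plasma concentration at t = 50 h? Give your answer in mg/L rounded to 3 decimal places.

k = ln 2 / 20 = 0.03466 per h
Dose 1 (265 mg at t=0 h): 265·exp(−0.03466·50) = 46.846 mg/L
Dose 2 (165 mg at t=8 h): 165·exp(−0.03466·42) = 38.488 mg/L
Dose 3 (240 mg at t=16 h): 240·exp(−0.03466·34) = 73.869 mg/L
Dose 4 (400 mg at t=24 h): 400·exp(−0.03466·26) = 162.450 mg/L
Dose 5 (265 mg at t=32 h): 265·exp(−0.03466·18) = 142.010 mg/L
Dose 6 (335 mg at t=40 h): 335·exp(−0.03466·10) = 236.881 mg/L
Dose 7 (375 mg at t=48 h): 375·exp(−0.03466·2) = 349.887 mg/L
C(50) = 46.846 + 38.488 + 73.869 + 162.450 + 142.010 + 236.881 + 349.887 = 1050.431 mg/L

1050.431 mg/L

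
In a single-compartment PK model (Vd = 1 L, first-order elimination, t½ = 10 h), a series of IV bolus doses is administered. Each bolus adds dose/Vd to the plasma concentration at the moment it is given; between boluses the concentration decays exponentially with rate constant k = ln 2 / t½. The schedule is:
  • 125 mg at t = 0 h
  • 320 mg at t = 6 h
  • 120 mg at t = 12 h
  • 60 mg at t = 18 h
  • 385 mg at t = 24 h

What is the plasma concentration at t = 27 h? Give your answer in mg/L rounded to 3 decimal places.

481.176 mg/L

k = ln 2 / 10 = 0.06931 per h
Dose 1 (125 mg at t=0 h): 125·exp(−0.06931·27) = 19.237 mg/L
Dose 2 (320 mg at t=6 h): 320·exp(−0.06931·21) = 74.643 mg/L
Dose 3 (120 mg at t=12 h): 120·exp(−0.06931·15) = 42.426 mg/L
Dose 4 (60 mg at t=18 h): 60·exp(−0.06931·9) = 32.153 mg/L
Dose 5 (385 mg at t=24 h): 385·exp(−0.06931·3) = 312.717 mg/L
C(27) = 19.237 + 74.643 + 42.426 + 32.153 + 312.717 = 481.176 mg/L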